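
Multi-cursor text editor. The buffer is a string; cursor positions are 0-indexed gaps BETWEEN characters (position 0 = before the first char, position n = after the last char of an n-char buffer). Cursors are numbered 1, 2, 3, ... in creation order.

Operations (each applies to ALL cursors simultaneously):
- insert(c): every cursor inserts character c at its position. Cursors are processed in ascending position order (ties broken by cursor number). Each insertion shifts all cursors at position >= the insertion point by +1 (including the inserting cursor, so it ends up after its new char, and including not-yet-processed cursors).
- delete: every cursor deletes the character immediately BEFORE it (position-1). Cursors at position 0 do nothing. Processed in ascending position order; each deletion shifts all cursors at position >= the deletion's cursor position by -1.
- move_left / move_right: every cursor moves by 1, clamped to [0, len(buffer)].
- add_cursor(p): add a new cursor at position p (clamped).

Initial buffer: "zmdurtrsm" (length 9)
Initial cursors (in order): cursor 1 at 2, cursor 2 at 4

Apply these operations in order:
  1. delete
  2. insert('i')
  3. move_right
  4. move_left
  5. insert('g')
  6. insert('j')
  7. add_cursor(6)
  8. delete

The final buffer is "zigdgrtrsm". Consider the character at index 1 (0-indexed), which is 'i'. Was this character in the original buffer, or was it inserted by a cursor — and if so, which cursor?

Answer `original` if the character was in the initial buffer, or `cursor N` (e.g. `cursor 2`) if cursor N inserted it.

Answer: cursor 1

Derivation:
After op 1 (delete): buffer="zdrtrsm" (len 7), cursors c1@1 c2@2, authorship .......
After op 2 (insert('i')): buffer="zidirtrsm" (len 9), cursors c1@2 c2@4, authorship .1.2.....
After op 3 (move_right): buffer="zidirtrsm" (len 9), cursors c1@3 c2@5, authorship .1.2.....
After op 4 (move_left): buffer="zidirtrsm" (len 9), cursors c1@2 c2@4, authorship .1.2.....
After op 5 (insert('g')): buffer="zigdigrtrsm" (len 11), cursors c1@3 c2@6, authorship .11.22.....
After op 6 (insert('j')): buffer="zigjdigjrtrsm" (len 13), cursors c1@4 c2@8, authorship .111.222.....
After op 7 (add_cursor(6)): buffer="zigjdigjrtrsm" (len 13), cursors c1@4 c3@6 c2@8, authorship .111.222.....
After op 8 (delete): buffer="zigdgrtrsm" (len 10), cursors c1@3 c3@4 c2@5, authorship .11.2.....
Authorship (.=original, N=cursor N): . 1 1 . 2 . . . . .
Index 1: author = 1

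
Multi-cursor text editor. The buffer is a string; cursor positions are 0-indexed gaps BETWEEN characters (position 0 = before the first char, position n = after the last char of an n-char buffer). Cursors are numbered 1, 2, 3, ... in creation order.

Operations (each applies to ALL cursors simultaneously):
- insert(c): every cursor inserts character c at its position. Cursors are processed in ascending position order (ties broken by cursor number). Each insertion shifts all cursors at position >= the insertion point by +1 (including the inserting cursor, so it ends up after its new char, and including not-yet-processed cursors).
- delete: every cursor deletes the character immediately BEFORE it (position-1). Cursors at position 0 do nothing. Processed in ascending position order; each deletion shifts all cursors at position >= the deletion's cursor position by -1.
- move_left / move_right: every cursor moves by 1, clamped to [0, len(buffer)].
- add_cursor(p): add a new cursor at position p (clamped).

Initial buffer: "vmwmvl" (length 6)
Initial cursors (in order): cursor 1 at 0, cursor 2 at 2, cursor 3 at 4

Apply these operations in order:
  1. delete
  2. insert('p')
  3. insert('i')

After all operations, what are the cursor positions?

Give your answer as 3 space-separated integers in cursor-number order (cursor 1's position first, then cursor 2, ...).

After op 1 (delete): buffer="vwvl" (len 4), cursors c1@0 c2@1 c3@2, authorship ....
After op 2 (insert('p')): buffer="pvpwpvl" (len 7), cursors c1@1 c2@3 c3@5, authorship 1.2.3..
After op 3 (insert('i')): buffer="pivpiwpivl" (len 10), cursors c1@2 c2@5 c3@8, authorship 11.22.33..

Answer: 2 5 8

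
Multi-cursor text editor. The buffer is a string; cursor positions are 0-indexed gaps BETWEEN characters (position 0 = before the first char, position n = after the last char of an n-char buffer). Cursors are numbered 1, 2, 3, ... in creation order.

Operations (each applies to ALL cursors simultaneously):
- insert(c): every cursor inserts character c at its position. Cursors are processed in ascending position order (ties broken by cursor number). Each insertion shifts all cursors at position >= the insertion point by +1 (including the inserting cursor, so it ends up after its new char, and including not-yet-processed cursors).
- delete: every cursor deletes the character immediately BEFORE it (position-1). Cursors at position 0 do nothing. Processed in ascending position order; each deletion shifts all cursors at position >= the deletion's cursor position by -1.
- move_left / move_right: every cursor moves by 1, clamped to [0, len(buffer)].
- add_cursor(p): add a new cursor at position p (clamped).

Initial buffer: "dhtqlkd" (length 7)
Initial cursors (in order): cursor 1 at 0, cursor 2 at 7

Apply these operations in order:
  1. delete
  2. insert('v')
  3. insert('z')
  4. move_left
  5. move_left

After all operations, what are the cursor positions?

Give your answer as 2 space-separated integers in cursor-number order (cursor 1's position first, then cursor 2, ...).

Answer: 0 8

Derivation:
After op 1 (delete): buffer="dhtqlk" (len 6), cursors c1@0 c2@6, authorship ......
After op 2 (insert('v')): buffer="vdhtqlkv" (len 8), cursors c1@1 c2@8, authorship 1......2
After op 3 (insert('z')): buffer="vzdhtqlkvz" (len 10), cursors c1@2 c2@10, authorship 11......22
After op 4 (move_left): buffer="vzdhtqlkvz" (len 10), cursors c1@1 c2@9, authorship 11......22
After op 5 (move_left): buffer="vzdhtqlkvz" (len 10), cursors c1@0 c2@8, authorship 11......22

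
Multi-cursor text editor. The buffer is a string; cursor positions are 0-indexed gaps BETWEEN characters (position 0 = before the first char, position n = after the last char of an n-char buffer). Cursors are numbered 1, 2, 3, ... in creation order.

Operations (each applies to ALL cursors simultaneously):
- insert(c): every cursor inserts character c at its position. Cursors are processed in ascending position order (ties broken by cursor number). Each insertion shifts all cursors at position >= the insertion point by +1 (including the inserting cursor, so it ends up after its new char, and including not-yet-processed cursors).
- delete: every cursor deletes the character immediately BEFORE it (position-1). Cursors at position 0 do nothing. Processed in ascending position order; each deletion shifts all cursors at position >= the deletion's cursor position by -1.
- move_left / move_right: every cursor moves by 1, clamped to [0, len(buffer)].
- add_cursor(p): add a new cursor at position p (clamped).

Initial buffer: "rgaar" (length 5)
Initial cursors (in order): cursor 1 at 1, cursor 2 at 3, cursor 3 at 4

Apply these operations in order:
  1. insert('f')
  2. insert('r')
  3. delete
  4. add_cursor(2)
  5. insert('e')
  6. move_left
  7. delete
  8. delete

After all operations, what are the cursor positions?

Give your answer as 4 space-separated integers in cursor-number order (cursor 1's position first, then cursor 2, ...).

Answer: 0 2 3 0

Derivation:
After op 1 (insert('f')): buffer="rfgafafr" (len 8), cursors c1@2 c2@5 c3@7, authorship .1..2.3.
After op 2 (insert('r')): buffer="rfrgafrafrr" (len 11), cursors c1@3 c2@7 c3@10, authorship .11..22.33.
After op 3 (delete): buffer="rfgafafr" (len 8), cursors c1@2 c2@5 c3@7, authorship .1..2.3.
After op 4 (add_cursor(2)): buffer="rfgafafr" (len 8), cursors c1@2 c4@2 c2@5 c3@7, authorship .1..2.3.
After op 5 (insert('e')): buffer="rfeegafeafer" (len 12), cursors c1@4 c4@4 c2@8 c3@11, authorship .114..22.33.
After op 6 (move_left): buffer="rfeegafeafer" (len 12), cursors c1@3 c4@3 c2@7 c3@10, authorship .114..22.33.
After op 7 (delete): buffer="regaeaer" (len 8), cursors c1@1 c4@1 c2@4 c3@6, authorship .4..2.3.
After op 8 (delete): buffer="egeer" (len 5), cursors c1@0 c4@0 c2@2 c3@3, authorship 4.23.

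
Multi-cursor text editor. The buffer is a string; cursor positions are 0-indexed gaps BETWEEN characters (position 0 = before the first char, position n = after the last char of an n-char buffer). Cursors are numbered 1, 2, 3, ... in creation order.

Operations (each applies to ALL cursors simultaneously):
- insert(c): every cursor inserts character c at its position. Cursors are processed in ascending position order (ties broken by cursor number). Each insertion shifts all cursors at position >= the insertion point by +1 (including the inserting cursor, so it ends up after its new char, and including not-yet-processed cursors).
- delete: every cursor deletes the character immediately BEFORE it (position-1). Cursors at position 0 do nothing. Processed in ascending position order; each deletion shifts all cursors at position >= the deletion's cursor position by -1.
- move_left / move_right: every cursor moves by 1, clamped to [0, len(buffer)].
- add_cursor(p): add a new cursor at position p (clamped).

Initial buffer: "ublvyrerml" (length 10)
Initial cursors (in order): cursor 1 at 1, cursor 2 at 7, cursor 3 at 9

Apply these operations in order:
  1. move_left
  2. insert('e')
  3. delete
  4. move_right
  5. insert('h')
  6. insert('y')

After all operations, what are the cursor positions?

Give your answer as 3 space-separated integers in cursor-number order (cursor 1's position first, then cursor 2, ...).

Answer: 3 11 15

Derivation:
After op 1 (move_left): buffer="ublvyrerml" (len 10), cursors c1@0 c2@6 c3@8, authorship ..........
After op 2 (insert('e')): buffer="eublvyreereml" (len 13), cursors c1@1 c2@8 c3@11, authorship 1......2..3..
After op 3 (delete): buffer="ublvyrerml" (len 10), cursors c1@0 c2@6 c3@8, authorship ..........
After op 4 (move_right): buffer="ublvyrerml" (len 10), cursors c1@1 c2@7 c3@9, authorship ..........
After op 5 (insert('h')): buffer="uhblvyrehrmhl" (len 13), cursors c1@2 c2@9 c3@12, authorship .1......2..3.
After op 6 (insert('y')): buffer="uhyblvyrehyrmhyl" (len 16), cursors c1@3 c2@11 c3@15, authorship .11......22..33.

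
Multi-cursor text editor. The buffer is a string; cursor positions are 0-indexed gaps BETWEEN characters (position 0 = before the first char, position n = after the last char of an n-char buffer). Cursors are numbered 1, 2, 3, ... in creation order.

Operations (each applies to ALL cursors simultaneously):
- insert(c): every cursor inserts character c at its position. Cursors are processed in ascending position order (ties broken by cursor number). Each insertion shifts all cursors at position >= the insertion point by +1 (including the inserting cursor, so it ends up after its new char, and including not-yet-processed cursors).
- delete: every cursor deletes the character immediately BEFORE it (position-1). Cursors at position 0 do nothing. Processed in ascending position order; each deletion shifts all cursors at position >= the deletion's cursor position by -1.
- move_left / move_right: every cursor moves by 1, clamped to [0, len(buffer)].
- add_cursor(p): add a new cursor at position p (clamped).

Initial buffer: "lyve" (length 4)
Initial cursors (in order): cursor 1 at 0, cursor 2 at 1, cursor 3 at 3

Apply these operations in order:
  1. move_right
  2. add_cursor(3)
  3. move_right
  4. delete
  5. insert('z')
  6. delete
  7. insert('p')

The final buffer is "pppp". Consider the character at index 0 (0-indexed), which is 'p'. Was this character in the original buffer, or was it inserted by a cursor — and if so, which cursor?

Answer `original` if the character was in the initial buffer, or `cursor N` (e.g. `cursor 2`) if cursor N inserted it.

After op 1 (move_right): buffer="lyve" (len 4), cursors c1@1 c2@2 c3@4, authorship ....
After op 2 (add_cursor(3)): buffer="lyve" (len 4), cursors c1@1 c2@2 c4@3 c3@4, authorship ....
After op 3 (move_right): buffer="lyve" (len 4), cursors c1@2 c2@3 c3@4 c4@4, authorship ....
After op 4 (delete): buffer="" (len 0), cursors c1@0 c2@0 c3@0 c4@0, authorship 
After op 5 (insert('z')): buffer="zzzz" (len 4), cursors c1@4 c2@4 c3@4 c4@4, authorship 1234
After op 6 (delete): buffer="" (len 0), cursors c1@0 c2@0 c3@0 c4@0, authorship 
After op 7 (insert('p')): buffer="pppp" (len 4), cursors c1@4 c2@4 c3@4 c4@4, authorship 1234
Authorship (.=original, N=cursor N): 1 2 3 4
Index 0: author = 1

Answer: cursor 1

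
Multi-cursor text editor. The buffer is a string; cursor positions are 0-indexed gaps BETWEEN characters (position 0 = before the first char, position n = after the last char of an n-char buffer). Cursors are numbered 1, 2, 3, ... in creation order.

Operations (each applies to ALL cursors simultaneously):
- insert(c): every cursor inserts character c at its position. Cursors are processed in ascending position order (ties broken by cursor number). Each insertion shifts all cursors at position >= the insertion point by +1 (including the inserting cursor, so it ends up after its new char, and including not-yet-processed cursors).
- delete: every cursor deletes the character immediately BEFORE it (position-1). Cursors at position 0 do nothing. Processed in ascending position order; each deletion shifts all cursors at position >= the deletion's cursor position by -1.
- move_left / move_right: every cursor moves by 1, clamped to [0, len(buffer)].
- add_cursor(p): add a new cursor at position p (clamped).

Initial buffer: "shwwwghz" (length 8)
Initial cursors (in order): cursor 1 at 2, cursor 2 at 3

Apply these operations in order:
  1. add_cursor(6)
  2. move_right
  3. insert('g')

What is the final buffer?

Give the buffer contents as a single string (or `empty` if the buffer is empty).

After op 1 (add_cursor(6)): buffer="shwwwghz" (len 8), cursors c1@2 c2@3 c3@6, authorship ........
After op 2 (move_right): buffer="shwwwghz" (len 8), cursors c1@3 c2@4 c3@7, authorship ........
After op 3 (insert('g')): buffer="shwgwgwghgz" (len 11), cursors c1@4 c2@6 c3@10, authorship ...1.2...3.

Answer: shwgwgwghgz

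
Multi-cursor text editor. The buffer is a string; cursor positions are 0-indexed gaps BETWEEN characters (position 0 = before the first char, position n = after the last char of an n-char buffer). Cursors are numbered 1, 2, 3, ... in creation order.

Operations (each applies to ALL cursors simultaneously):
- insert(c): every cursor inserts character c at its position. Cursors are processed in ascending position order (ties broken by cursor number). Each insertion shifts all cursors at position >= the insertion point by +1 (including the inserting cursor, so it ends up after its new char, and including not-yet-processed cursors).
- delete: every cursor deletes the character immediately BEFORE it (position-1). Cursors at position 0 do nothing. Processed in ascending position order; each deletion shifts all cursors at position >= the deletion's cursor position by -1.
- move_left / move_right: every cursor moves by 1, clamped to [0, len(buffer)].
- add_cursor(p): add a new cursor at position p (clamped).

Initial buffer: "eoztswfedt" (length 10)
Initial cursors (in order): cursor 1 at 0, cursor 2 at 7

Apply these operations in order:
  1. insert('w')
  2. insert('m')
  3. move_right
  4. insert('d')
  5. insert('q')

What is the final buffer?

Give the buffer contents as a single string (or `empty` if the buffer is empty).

Answer: wmedqoztswfwmedqdt

Derivation:
After op 1 (insert('w')): buffer="weoztswfwedt" (len 12), cursors c1@1 c2@9, authorship 1.......2...
After op 2 (insert('m')): buffer="wmeoztswfwmedt" (len 14), cursors c1@2 c2@11, authorship 11.......22...
After op 3 (move_right): buffer="wmeoztswfwmedt" (len 14), cursors c1@3 c2@12, authorship 11.......22...
After op 4 (insert('d')): buffer="wmedoztswfwmeddt" (len 16), cursors c1@4 c2@14, authorship 11.1......22.2..
After op 5 (insert('q')): buffer="wmedqoztswfwmedqdt" (len 18), cursors c1@5 c2@16, authorship 11.11......22.22..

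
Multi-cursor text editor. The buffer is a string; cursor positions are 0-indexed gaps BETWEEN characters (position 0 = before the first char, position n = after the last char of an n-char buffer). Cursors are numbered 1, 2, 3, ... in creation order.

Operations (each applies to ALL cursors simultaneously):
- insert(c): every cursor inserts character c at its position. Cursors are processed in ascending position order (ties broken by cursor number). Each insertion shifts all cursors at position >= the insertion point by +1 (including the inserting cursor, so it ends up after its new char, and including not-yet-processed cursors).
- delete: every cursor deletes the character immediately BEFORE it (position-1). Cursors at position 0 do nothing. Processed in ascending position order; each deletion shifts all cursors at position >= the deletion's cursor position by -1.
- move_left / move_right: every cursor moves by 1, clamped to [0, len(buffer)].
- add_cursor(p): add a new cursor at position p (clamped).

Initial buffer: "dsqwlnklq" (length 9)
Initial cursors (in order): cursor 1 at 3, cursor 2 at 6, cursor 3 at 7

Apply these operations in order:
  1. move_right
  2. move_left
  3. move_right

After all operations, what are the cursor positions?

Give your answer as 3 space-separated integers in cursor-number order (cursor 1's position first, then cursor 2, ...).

After op 1 (move_right): buffer="dsqwlnklq" (len 9), cursors c1@4 c2@7 c3@8, authorship .........
After op 2 (move_left): buffer="dsqwlnklq" (len 9), cursors c1@3 c2@6 c3@7, authorship .........
After op 3 (move_right): buffer="dsqwlnklq" (len 9), cursors c1@4 c2@7 c3@8, authorship .........

Answer: 4 7 8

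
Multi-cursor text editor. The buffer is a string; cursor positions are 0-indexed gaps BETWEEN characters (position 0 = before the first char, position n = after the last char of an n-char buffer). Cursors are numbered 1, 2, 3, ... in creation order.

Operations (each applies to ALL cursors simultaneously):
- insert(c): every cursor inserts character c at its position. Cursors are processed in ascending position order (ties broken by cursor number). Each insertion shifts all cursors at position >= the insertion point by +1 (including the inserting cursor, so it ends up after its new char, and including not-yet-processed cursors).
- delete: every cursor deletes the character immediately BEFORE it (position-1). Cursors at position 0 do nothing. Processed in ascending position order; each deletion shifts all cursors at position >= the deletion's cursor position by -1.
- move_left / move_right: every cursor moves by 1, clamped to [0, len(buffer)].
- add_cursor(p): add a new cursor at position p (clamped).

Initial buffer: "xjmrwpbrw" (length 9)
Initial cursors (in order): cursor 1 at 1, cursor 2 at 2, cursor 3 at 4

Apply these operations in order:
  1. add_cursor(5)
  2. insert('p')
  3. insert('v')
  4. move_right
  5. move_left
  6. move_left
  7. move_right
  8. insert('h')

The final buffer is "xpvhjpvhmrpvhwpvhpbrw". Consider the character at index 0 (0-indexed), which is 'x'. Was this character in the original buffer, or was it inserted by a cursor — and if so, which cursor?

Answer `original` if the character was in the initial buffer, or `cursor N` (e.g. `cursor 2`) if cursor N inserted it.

After op 1 (add_cursor(5)): buffer="xjmrwpbrw" (len 9), cursors c1@1 c2@2 c3@4 c4@5, authorship .........
After op 2 (insert('p')): buffer="xpjpmrpwppbrw" (len 13), cursors c1@2 c2@4 c3@7 c4@9, authorship .1.2..3.4....
After op 3 (insert('v')): buffer="xpvjpvmrpvwpvpbrw" (len 17), cursors c1@3 c2@6 c3@10 c4@13, authorship .11.22..33.44....
After op 4 (move_right): buffer="xpvjpvmrpvwpvpbrw" (len 17), cursors c1@4 c2@7 c3@11 c4@14, authorship .11.22..33.44....
After op 5 (move_left): buffer="xpvjpvmrpvwpvpbrw" (len 17), cursors c1@3 c2@6 c3@10 c4@13, authorship .11.22..33.44....
After op 6 (move_left): buffer="xpvjpvmrpvwpvpbrw" (len 17), cursors c1@2 c2@5 c3@9 c4@12, authorship .11.22..33.44....
After op 7 (move_right): buffer="xpvjpvmrpvwpvpbrw" (len 17), cursors c1@3 c2@6 c3@10 c4@13, authorship .11.22..33.44....
After op 8 (insert('h')): buffer="xpvhjpvhmrpvhwpvhpbrw" (len 21), cursors c1@4 c2@8 c3@13 c4@17, authorship .111.222..333.444....
Authorship (.=original, N=cursor N): . 1 1 1 . 2 2 2 . . 3 3 3 . 4 4 4 . . . .
Index 0: author = original

Answer: original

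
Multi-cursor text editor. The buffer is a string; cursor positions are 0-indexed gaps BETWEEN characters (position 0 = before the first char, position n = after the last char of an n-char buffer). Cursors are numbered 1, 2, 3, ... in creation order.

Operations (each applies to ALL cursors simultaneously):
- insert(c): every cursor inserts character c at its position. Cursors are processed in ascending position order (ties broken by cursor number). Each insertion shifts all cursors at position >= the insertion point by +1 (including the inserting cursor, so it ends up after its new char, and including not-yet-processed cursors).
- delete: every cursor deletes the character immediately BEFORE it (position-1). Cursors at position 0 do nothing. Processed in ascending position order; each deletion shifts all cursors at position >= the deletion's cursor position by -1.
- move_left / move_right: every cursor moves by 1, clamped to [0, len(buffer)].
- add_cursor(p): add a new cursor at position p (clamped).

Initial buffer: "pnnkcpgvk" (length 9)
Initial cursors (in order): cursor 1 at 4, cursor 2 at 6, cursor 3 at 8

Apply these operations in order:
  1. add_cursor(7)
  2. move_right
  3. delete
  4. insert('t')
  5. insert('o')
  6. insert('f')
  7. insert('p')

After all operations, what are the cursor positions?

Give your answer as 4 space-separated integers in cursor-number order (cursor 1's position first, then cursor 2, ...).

Answer: 8 21 21 21

Derivation:
After op 1 (add_cursor(7)): buffer="pnnkcpgvk" (len 9), cursors c1@4 c2@6 c4@7 c3@8, authorship .........
After op 2 (move_right): buffer="pnnkcpgvk" (len 9), cursors c1@5 c2@7 c4@8 c3@9, authorship .........
After op 3 (delete): buffer="pnnkp" (len 5), cursors c1@4 c2@5 c3@5 c4@5, authorship .....
After op 4 (insert('t')): buffer="pnnktpttt" (len 9), cursors c1@5 c2@9 c3@9 c4@9, authorship ....1.234
After op 5 (insert('o')): buffer="pnnktoptttooo" (len 13), cursors c1@6 c2@13 c3@13 c4@13, authorship ....11.234234
After op 6 (insert('f')): buffer="pnnktofptttooofff" (len 17), cursors c1@7 c2@17 c3@17 c4@17, authorship ....111.234234234
After op 7 (insert('p')): buffer="pnnktofpptttooofffppp" (len 21), cursors c1@8 c2@21 c3@21 c4@21, authorship ....1111.234234234234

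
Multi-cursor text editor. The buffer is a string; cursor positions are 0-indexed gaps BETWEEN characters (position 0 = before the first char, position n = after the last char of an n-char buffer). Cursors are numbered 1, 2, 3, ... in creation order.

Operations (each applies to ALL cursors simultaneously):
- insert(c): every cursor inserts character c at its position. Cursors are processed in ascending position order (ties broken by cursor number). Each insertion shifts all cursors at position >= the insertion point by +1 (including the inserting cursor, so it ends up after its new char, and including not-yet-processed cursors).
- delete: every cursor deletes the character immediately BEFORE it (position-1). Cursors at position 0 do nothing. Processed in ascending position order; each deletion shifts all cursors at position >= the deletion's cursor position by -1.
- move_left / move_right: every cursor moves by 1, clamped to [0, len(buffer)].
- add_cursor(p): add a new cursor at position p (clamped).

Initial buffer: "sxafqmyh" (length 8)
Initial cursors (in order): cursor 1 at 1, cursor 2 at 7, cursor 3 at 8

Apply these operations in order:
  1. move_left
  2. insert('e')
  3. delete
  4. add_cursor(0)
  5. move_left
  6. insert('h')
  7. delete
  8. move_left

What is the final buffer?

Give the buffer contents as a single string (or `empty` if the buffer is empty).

Answer: sxafqmyh

Derivation:
After op 1 (move_left): buffer="sxafqmyh" (len 8), cursors c1@0 c2@6 c3@7, authorship ........
After op 2 (insert('e')): buffer="esxafqmeyeh" (len 11), cursors c1@1 c2@8 c3@10, authorship 1......2.3.
After op 3 (delete): buffer="sxafqmyh" (len 8), cursors c1@0 c2@6 c3@7, authorship ........
After op 4 (add_cursor(0)): buffer="sxafqmyh" (len 8), cursors c1@0 c4@0 c2@6 c3@7, authorship ........
After op 5 (move_left): buffer="sxafqmyh" (len 8), cursors c1@0 c4@0 c2@5 c3@6, authorship ........
After op 6 (insert('h')): buffer="hhsxafqhmhyh" (len 12), cursors c1@2 c4@2 c2@8 c3@10, authorship 14.....2.3..
After op 7 (delete): buffer="sxafqmyh" (len 8), cursors c1@0 c4@0 c2@5 c3@6, authorship ........
After op 8 (move_left): buffer="sxafqmyh" (len 8), cursors c1@0 c4@0 c2@4 c3@5, authorship ........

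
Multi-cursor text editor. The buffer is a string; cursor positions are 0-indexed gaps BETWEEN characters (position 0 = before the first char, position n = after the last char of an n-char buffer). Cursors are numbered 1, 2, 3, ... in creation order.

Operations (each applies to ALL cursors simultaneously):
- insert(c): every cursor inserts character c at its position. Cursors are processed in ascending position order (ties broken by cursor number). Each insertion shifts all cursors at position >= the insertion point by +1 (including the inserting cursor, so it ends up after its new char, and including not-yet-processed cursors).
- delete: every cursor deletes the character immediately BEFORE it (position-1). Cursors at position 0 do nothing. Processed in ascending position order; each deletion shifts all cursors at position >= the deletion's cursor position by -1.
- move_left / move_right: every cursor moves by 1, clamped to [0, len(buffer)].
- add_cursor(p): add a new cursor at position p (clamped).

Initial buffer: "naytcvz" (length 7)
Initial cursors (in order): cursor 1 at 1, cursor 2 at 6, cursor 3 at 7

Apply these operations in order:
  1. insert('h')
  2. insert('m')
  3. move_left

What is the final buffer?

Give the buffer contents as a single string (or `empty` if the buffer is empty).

After op 1 (insert('h')): buffer="nhaytcvhzh" (len 10), cursors c1@2 c2@8 c3@10, authorship .1.....2.3
After op 2 (insert('m')): buffer="nhmaytcvhmzhm" (len 13), cursors c1@3 c2@10 c3@13, authorship .11.....22.33
After op 3 (move_left): buffer="nhmaytcvhmzhm" (len 13), cursors c1@2 c2@9 c3@12, authorship .11.....22.33

Answer: nhmaytcvhmzhm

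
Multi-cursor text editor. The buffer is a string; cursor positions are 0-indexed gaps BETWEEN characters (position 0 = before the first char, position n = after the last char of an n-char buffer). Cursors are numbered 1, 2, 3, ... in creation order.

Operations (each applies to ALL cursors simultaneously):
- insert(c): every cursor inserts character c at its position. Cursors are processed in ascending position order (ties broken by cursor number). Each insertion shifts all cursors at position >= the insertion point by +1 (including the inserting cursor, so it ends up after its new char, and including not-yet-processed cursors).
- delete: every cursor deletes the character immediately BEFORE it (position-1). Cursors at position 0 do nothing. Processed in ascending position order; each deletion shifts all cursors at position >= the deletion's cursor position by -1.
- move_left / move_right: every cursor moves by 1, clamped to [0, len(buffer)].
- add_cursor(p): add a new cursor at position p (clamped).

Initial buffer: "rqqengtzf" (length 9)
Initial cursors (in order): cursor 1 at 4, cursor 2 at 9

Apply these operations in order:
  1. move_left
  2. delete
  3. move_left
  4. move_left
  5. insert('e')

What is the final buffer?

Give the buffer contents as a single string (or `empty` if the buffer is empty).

After op 1 (move_left): buffer="rqqengtzf" (len 9), cursors c1@3 c2@8, authorship .........
After op 2 (delete): buffer="rqengtf" (len 7), cursors c1@2 c2@6, authorship .......
After op 3 (move_left): buffer="rqengtf" (len 7), cursors c1@1 c2@5, authorship .......
After op 4 (move_left): buffer="rqengtf" (len 7), cursors c1@0 c2@4, authorship .......
After op 5 (insert('e')): buffer="erqenegtf" (len 9), cursors c1@1 c2@6, authorship 1....2...

Answer: erqenegtf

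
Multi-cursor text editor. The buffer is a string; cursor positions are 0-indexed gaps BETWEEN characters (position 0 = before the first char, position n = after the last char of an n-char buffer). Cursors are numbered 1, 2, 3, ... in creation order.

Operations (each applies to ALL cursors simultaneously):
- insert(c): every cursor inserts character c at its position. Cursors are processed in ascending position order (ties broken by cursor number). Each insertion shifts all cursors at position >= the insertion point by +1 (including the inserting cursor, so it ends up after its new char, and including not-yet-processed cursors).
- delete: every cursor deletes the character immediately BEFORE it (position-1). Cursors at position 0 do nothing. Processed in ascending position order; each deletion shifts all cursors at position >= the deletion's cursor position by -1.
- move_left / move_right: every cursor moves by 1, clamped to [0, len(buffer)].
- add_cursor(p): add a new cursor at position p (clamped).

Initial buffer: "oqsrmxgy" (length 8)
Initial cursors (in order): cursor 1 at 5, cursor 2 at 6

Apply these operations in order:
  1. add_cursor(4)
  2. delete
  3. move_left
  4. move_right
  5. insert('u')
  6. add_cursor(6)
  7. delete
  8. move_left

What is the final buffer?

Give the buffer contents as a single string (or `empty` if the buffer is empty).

Answer: oqgy

Derivation:
After op 1 (add_cursor(4)): buffer="oqsrmxgy" (len 8), cursors c3@4 c1@5 c2@6, authorship ........
After op 2 (delete): buffer="oqsgy" (len 5), cursors c1@3 c2@3 c3@3, authorship .....
After op 3 (move_left): buffer="oqsgy" (len 5), cursors c1@2 c2@2 c3@2, authorship .....
After op 4 (move_right): buffer="oqsgy" (len 5), cursors c1@3 c2@3 c3@3, authorship .....
After op 5 (insert('u')): buffer="oqsuuugy" (len 8), cursors c1@6 c2@6 c3@6, authorship ...123..
After op 6 (add_cursor(6)): buffer="oqsuuugy" (len 8), cursors c1@6 c2@6 c3@6 c4@6, authorship ...123..
After op 7 (delete): buffer="oqgy" (len 4), cursors c1@2 c2@2 c3@2 c4@2, authorship ....
After op 8 (move_left): buffer="oqgy" (len 4), cursors c1@1 c2@1 c3@1 c4@1, authorship ....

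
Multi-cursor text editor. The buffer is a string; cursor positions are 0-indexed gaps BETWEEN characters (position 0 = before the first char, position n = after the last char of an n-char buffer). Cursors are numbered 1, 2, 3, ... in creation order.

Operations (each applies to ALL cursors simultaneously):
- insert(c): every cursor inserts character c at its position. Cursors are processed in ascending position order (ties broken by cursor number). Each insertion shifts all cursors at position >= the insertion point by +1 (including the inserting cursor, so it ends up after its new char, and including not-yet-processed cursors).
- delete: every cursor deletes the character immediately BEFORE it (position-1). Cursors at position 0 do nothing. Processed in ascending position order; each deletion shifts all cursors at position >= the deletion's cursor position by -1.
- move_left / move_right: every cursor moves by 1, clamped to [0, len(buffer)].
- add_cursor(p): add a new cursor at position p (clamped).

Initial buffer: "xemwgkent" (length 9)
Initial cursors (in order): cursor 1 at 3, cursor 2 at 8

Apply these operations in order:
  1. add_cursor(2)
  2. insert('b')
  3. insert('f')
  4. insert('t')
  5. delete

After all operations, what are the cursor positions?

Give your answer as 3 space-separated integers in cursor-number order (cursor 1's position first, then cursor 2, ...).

After op 1 (add_cursor(2)): buffer="xemwgkent" (len 9), cursors c3@2 c1@3 c2@8, authorship .........
After op 2 (insert('b')): buffer="xebmbwgkenbt" (len 12), cursors c3@3 c1@5 c2@11, authorship ..3.1.....2.
After op 3 (insert('f')): buffer="xebfmbfwgkenbft" (len 15), cursors c3@4 c1@7 c2@14, authorship ..33.11.....22.
After op 4 (insert('t')): buffer="xebftmbftwgkenbftt" (len 18), cursors c3@5 c1@9 c2@17, authorship ..333.111.....222.
After op 5 (delete): buffer="xebfmbfwgkenbft" (len 15), cursors c3@4 c1@7 c2@14, authorship ..33.11.....22.

Answer: 7 14 4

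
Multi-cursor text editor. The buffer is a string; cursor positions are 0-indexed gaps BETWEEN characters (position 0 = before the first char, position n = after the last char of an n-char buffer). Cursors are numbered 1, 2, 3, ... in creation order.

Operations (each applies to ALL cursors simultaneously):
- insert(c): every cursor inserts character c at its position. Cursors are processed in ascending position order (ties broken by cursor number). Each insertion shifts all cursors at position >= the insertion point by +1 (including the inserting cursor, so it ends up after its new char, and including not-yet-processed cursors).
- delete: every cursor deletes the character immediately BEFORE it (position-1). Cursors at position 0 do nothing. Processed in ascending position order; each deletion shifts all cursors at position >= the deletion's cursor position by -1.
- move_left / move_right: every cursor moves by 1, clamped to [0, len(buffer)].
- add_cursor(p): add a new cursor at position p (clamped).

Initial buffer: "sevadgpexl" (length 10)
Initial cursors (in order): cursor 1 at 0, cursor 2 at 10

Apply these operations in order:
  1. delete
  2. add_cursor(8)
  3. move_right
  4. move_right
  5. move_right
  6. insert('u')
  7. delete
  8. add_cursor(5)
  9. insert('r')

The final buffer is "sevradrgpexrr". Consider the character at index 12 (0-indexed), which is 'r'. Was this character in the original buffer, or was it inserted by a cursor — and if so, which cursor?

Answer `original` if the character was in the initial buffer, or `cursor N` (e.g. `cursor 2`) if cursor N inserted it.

After op 1 (delete): buffer="sevadgpex" (len 9), cursors c1@0 c2@9, authorship .........
After op 2 (add_cursor(8)): buffer="sevadgpex" (len 9), cursors c1@0 c3@8 c2@9, authorship .........
After op 3 (move_right): buffer="sevadgpex" (len 9), cursors c1@1 c2@9 c3@9, authorship .........
After op 4 (move_right): buffer="sevadgpex" (len 9), cursors c1@2 c2@9 c3@9, authorship .........
After op 5 (move_right): buffer="sevadgpex" (len 9), cursors c1@3 c2@9 c3@9, authorship .........
After op 6 (insert('u')): buffer="sevuadgpexuu" (len 12), cursors c1@4 c2@12 c3@12, authorship ...1......23
After op 7 (delete): buffer="sevadgpex" (len 9), cursors c1@3 c2@9 c3@9, authorship .........
After op 8 (add_cursor(5)): buffer="sevadgpex" (len 9), cursors c1@3 c4@5 c2@9 c3@9, authorship .........
After op 9 (insert('r')): buffer="sevradrgpexrr" (len 13), cursors c1@4 c4@7 c2@13 c3@13, authorship ...1..4....23
Authorship (.=original, N=cursor N): . . . 1 . . 4 . . . . 2 3
Index 12: author = 3

Answer: cursor 3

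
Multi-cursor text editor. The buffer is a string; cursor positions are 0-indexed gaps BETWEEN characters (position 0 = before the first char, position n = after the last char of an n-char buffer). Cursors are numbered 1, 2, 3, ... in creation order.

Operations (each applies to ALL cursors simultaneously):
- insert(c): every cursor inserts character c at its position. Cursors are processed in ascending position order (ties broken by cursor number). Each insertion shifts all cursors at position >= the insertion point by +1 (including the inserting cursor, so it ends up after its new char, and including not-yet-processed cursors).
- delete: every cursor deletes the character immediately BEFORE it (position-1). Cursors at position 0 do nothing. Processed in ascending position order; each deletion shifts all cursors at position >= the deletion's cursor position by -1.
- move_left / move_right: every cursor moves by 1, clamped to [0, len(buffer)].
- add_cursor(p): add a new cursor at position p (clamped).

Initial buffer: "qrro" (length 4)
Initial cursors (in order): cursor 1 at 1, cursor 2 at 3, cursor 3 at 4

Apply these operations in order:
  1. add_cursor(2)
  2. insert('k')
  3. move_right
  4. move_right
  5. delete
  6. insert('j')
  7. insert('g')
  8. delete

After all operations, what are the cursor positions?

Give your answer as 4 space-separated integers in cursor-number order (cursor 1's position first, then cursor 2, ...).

Answer: 4 8 8 8

Derivation:
After op 1 (add_cursor(2)): buffer="qrro" (len 4), cursors c1@1 c4@2 c2@3 c3@4, authorship ....
After op 2 (insert('k')): buffer="qkrkrkok" (len 8), cursors c1@2 c4@4 c2@6 c3@8, authorship .1.4.2.3
After op 3 (move_right): buffer="qkrkrkok" (len 8), cursors c1@3 c4@5 c2@7 c3@8, authorship .1.4.2.3
After op 4 (move_right): buffer="qkrkrkok" (len 8), cursors c1@4 c4@6 c2@8 c3@8, authorship .1.4.2.3
After op 5 (delete): buffer="qkrr" (len 4), cursors c1@3 c2@4 c3@4 c4@4, authorship .1..
After op 6 (insert('j')): buffer="qkrjrjjj" (len 8), cursors c1@4 c2@8 c3@8 c4@8, authorship .1.1.234
After op 7 (insert('g')): buffer="qkrjgrjjjggg" (len 12), cursors c1@5 c2@12 c3@12 c4@12, authorship .1.11.234234
After op 8 (delete): buffer="qkrjrjjj" (len 8), cursors c1@4 c2@8 c3@8 c4@8, authorship .1.1.234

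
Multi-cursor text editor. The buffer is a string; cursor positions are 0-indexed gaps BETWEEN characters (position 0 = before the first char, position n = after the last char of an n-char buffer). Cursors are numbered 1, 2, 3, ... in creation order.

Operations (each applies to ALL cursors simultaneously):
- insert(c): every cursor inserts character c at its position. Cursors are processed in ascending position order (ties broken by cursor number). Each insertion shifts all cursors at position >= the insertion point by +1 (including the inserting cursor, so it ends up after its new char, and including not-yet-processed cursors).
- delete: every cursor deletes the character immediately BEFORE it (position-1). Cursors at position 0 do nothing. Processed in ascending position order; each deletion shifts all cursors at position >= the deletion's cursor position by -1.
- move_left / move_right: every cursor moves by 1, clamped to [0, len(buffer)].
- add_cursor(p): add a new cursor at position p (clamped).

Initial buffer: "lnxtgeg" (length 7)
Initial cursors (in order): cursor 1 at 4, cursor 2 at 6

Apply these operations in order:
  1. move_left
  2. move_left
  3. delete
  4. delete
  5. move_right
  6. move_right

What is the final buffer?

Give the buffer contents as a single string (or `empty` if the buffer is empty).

After op 1 (move_left): buffer="lnxtgeg" (len 7), cursors c1@3 c2@5, authorship .......
After op 2 (move_left): buffer="lnxtgeg" (len 7), cursors c1@2 c2@4, authorship .......
After op 3 (delete): buffer="lxgeg" (len 5), cursors c1@1 c2@2, authorship .....
After op 4 (delete): buffer="geg" (len 3), cursors c1@0 c2@0, authorship ...
After op 5 (move_right): buffer="geg" (len 3), cursors c1@1 c2@1, authorship ...
After op 6 (move_right): buffer="geg" (len 3), cursors c1@2 c2@2, authorship ...

Answer: geg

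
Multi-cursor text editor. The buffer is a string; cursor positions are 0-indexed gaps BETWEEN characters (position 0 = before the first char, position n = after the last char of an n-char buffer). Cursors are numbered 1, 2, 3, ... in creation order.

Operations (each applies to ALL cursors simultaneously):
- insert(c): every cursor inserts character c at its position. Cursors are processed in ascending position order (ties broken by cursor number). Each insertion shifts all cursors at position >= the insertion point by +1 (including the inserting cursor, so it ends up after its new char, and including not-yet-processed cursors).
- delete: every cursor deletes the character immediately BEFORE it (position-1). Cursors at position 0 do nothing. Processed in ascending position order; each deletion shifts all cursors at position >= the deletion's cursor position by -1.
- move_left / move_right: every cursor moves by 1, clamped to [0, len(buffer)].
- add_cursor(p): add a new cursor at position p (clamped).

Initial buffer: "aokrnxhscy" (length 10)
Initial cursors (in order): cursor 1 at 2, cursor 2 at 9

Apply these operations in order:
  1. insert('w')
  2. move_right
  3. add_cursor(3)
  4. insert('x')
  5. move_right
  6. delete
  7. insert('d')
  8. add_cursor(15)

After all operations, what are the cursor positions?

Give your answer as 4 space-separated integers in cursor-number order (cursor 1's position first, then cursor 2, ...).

Answer: 7 15 5 15

Derivation:
After op 1 (insert('w')): buffer="aowkrnxhscwy" (len 12), cursors c1@3 c2@11, authorship ..1.......2.
After op 2 (move_right): buffer="aowkrnxhscwy" (len 12), cursors c1@4 c2@12, authorship ..1.......2.
After op 3 (add_cursor(3)): buffer="aowkrnxhscwy" (len 12), cursors c3@3 c1@4 c2@12, authorship ..1.......2.
After op 4 (insert('x')): buffer="aowxkxrnxhscwyx" (len 15), cursors c3@4 c1@6 c2@15, authorship ..13.1......2.2
After op 5 (move_right): buffer="aowxkxrnxhscwyx" (len 15), cursors c3@5 c1@7 c2@15, authorship ..13.1......2.2
After op 6 (delete): buffer="aowxxnxhscwy" (len 12), cursors c3@4 c1@5 c2@12, authorship ..131.....2.
After op 7 (insert('d')): buffer="aowxdxdnxhscwyd" (len 15), cursors c3@5 c1@7 c2@15, authorship ..13311.....2.2
After op 8 (add_cursor(15)): buffer="aowxdxdnxhscwyd" (len 15), cursors c3@5 c1@7 c2@15 c4@15, authorship ..13311.....2.2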